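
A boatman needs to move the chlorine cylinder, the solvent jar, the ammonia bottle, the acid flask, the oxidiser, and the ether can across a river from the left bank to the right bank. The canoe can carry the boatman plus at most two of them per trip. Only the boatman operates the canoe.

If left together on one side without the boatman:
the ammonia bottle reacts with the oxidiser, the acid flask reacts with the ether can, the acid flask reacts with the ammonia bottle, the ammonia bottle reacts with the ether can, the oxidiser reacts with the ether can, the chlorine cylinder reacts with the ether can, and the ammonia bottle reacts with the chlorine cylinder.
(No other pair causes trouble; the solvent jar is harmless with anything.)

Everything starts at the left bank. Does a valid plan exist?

Following every safe sequence of crossings from the start, the most of the 6 that can be at the right bank as the canoe arrives there on crossings 1, 3, 5 is 2, 3, 4 respectively; the best ever achieved is 4 of 6.
From crossing 7 on, no configuration arises that was not already reachable earlier: only 20 distinct safe configurations (who is on which side, and where the canoe is) can ever be reached, none of them has everyone across, and every continuation just revisits them. So no valid plan exists.

No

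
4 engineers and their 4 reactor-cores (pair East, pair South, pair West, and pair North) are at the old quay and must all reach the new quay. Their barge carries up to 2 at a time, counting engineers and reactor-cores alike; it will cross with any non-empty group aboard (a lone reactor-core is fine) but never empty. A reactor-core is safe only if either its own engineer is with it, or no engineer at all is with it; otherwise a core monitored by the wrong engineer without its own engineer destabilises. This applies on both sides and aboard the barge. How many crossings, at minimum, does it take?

impossible

Following every safe sequence of crossings from the start, the most of the 8 that can be at the new quay as the barge arrives there on crossings 1, 3, 5 is 2, 3, 4 respectively; the best ever achieved is 4 of 8.
From crossing 7 on, no configuration arises that was not already reachable earlier: only 44 distinct safe configurations (who is on which side, and where the barge is) can ever be reached, none of them has everyone across, and every continuation just revisits them. So no valid plan exists.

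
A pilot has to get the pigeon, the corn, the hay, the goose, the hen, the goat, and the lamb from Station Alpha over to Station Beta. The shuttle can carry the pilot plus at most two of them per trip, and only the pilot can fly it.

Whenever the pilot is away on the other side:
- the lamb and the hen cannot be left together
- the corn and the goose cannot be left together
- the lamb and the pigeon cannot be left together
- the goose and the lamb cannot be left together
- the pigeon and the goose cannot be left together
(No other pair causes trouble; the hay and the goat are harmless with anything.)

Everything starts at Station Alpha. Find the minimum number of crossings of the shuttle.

11

Counting alone: the pilot can take at most 2 across per trip to Station Beta, so moving all 7 needs at least 4 loaded trips out, with a return between consecutive ones — at least 7 crossings.
The safety rule pushes this higher. Following every safe sequence of crossings, the most of the 7 that can be at Station Beta as the shuttle arrives there on crossings 7, 9 is 5, 6 respectively — never all 7.
So no plan with fewer than 11 crossings exists, and this one achieves 11:
1. Pilot goes to Station Beta with the goose and the lamb.  [Station Alpha: the corn, the goat, the hay, the hen, the pigeon | Station Beta: the goose, the lamb]
2. Pilot goes back to Station Alpha with the goose.  [Station Alpha: the corn, the goat, the goose, the hay, the hen, the pigeon | Station Beta: the lamb]
3. Pilot goes to Station Beta with the corn and the pigeon.  [Station Alpha: the goat, the goose, the hay, the hen | Station Beta: the corn, the lamb, the pigeon]
4. Pilot goes back to Station Alpha with the pigeon.  [Station Alpha: the goat, the goose, the hay, the hen, the pigeon | Station Beta: the corn, the lamb]
5. Pilot goes to Station Beta with the hay and the pigeon.  [Station Alpha: the goat, the goose, the hen | Station Beta: the corn, the hay, the lamb, the pigeon]
6. Pilot goes back to Station Alpha with the pigeon.  [Station Alpha: the goat, the goose, the hen, the pigeon | Station Beta: the corn, the hay, the lamb]
7. Pilot goes to Station Beta with the hen and the pigeon.  [Station Alpha: the goat, the goose | Station Beta: the corn, the hay, the hen, the lamb, the pigeon]
8. Pilot goes back to Station Alpha with the lamb.  [Station Alpha: the goat, the goose, the lamb | Station Beta: the corn, the hay, the hen, the pigeon]
9. Pilot goes to Station Beta with the goat and the goose.  [Station Alpha: the lamb | Station Beta: the corn, the goat, the goose, the hay, the hen, the pigeon]
10. Pilot goes back to Station Alpha with the goose.  [Station Alpha: the goose, the lamb | Station Beta: the corn, the goat, the hay, the hen, the pigeon]
11. Pilot goes to Station Beta with the goose and the lamb.  [Station Alpha: — | Station Beta: the corn, the goat, the goose, the hay, the hen, the lamb, the pigeon]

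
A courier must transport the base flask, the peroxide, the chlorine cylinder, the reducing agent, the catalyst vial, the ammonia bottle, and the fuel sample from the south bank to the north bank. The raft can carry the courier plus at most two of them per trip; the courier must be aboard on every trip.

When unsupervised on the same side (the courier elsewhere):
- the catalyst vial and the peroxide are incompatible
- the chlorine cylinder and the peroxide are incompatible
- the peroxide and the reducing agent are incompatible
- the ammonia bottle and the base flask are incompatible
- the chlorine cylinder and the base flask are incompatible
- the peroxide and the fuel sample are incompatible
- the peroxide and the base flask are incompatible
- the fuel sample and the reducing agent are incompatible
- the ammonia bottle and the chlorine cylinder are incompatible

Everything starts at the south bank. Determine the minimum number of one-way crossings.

impossible

Whatever the first load, the items left behind include a forbidden pair without the courier. No opening move is safe, so no plan exists.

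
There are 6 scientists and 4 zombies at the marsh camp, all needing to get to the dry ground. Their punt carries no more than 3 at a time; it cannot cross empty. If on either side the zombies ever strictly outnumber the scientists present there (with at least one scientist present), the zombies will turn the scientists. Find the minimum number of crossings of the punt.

9

Counting alone: each trip to the dry ground takes at most 3 across and each return brings at least 1 back, so after t trips out (and t−1 returns) at most 3t − (t−1) of the 10 are across; that first reaches 10 at t = 5, so at least 9 crossings are needed.
The plan below uses exactly 9 crossings, so it is optimal:
1. 2 zombies → the dry ground.  (the marsh camp: 6S 2Z; the dry ground: 0S 2Z)
2. 1 zombie ← the marsh camp.  (the marsh camp: 6S 3Z; the dry ground: 0S 1Z)
3. 3 zombies → the dry ground.  (the marsh camp: 6S 0Z; the dry ground: 0S 4Z)
4. 1 zombie ← the marsh camp.  (the marsh camp: 6S 1Z; the dry ground: 0S 3Z)
5. 3 scientists → the dry ground.  (the marsh camp: 3S 1Z; the dry ground: 3S 3Z)
6. 1 zombie ← the marsh camp.  (the marsh camp: 3S 2Z; the dry ground: 3S 2Z)
7. 1 scientist and 2 zombies → the dry ground.  (the marsh camp: 2S 0Z; the dry ground: 4S 4Z)
8. 1 zombie ← the marsh camp.  (the marsh camp: 2S 1Z; the dry ground: 4S 3Z)
9. 2 scientists and 1 zombie → the dry ground.  (the marsh camp: 0S 0Z; the dry ground: 6S 4Z)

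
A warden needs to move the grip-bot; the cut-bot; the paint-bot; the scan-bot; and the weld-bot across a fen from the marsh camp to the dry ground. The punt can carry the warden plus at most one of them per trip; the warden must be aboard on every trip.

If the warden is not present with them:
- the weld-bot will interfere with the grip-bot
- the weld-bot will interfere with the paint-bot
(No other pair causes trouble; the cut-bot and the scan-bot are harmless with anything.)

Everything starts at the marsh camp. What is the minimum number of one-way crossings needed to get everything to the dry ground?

Counting alone: the warden can take at most 1 across per trip to the dry ground, so moving all 5 needs at least 5 loaded trips out, with a return between consecutive ones — at least 9 crossings.
The safety rule pushes this higher. Following every safe sequence of crossings, the most of the 5 that can be at the dry ground as the punt arrives there on crossing 9 is 4 — never all 5.
So no plan with fewer than 11 crossings exists, and this one achieves 11:
1. Warden goes to the dry ground with the weld-bot.
2. Warden goes back to the marsh camp alone.
3. Warden goes to the dry ground with the grip-bot.
4. Warden goes back to the marsh camp with the weld-bot.
5. Warden goes to the dry ground with the paint-bot.
6. Warden goes back to the marsh camp alone.
7. Warden goes to the dry ground with the cut-bot.
8. Warden goes back to the marsh camp alone.
9. Warden goes to the dry ground with the scan-bot.
10. Warden goes back to the marsh camp alone.
11. Warden goes to the dry ground with the weld-bot.

11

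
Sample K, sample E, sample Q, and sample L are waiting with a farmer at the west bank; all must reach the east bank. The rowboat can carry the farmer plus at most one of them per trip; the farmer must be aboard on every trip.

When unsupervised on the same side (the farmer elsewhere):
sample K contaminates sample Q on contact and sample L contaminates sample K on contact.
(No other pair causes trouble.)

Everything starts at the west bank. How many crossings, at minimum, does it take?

Counting alone: the farmer can take at most 1 across per trip to the east bank, so moving all 4 needs at least 4 loaded trips out, with a return between consecutive ones — at least 7 crossings.
The safety rule pushes this higher. Following every safe sequence of crossings, the most of the 4 that can be at the east bank as the rowboat arrives there on crossing 7 is 3 — never all 4.
So no plan with fewer than 9 crossings exists, and this one achieves 9:
1. Farmer goes to the east bank with sample K.  [the west bank: sample E, sample L, sample Q | the east bank: sample K]
2. Farmer goes back to the west bank alone.  [the west bank: sample E, sample L, sample Q | the east bank: sample K]
3. Farmer goes to the east bank with sample E.  [the west bank: sample L, sample Q | the east bank: sample E, sample K]
4. Farmer goes back to the west bank alone.  [the west bank: sample L, sample Q | the east bank: sample E, sample K]
5. Farmer goes to the east bank with sample Q.  [the west bank: sample L | the east bank: sample E, sample K, sample Q]
6. Farmer goes back to the west bank with sample K.  [the west bank: sample K, sample L | the east bank: sample E, sample Q]
7. Farmer goes to the east bank with sample L.  [the west bank: sample K | the east bank: sample E, sample L, sample Q]
8. Farmer goes back to the west bank alone.  [the west bank: sample K | the east bank: sample E, sample L, sample Q]
9. Farmer goes to the east bank with sample K.  [the west bank: — | the east bank: sample E, sample K, sample L, sample Q]

9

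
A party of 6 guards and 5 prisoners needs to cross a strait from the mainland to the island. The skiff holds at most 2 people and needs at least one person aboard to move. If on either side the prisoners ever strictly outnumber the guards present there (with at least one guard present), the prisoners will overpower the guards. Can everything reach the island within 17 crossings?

Counting alone: each trip to the island takes at most 2 across and each return brings at least 1 back, so after t trips out (and t−1 returns) at most 2t − (t−1) of the 11 are across; that first reaches 11 at t = 10, so at least 19 crossings are needed.
Since 17 < 19, 17 crossings cannot be enough. (The shortest complete plan in fact takes 19:)
1. 2 prisoners → the island.  (the mainland: 6G 3P; the island: 0G 2P)
2. 1 prisoner ← the mainland.  (the mainland: 6G 4P; the island: 0G 1P)
3. 2 prisoners → the island.  (the mainland: 6G 2P; the island: 0G 3P)
4. 1 prisoner ← the mainland.  (the mainland: 6G 3P; the island: 0G 2P)
5. 2 guards → the island.  (the mainland: 4G 3P; the island: 2G 2P)
6. 1 prisoner ← the mainland.  (the mainland: 4G 4P; the island: 2G 1P)
7. 1 guard and 1 prisoner → the island.  (the mainland: 3G 3P; the island: 3G 2P)
8. 1 guard ← the mainland.  (the mainland: 4G 3P; the island: 2G 2P)
9. 1 guard and 1 prisoner → the island.  (the mainland: 3G 2P; the island: 3G 3P)
10. 1 prisoner ← the mainland.  (the mainland: 3G 3P; the island: 3G 2P)
11. 1 guard and 1 prisoner → the island.  (the mainland: 2G 2P; the island: 4G 3P)
12. 1 guard ← the mainland.  (the mainland: 3G 2P; the island: 3G 3P)
13. 1 guard and 1 prisoner → the island.  (the mainland: 2G 1P; the island: 4G 4P)
14. 1 prisoner ← the mainland.  (the mainland: 2G 2P; the island: 4G 3P)
15. 1 guard and 1 prisoner → the island.  (the mainland: 1G 1P; the island: 5G 4P)
16. 1 guard ← the mainland.  (the mainland: 2G 1P; the island: 4G 4P)
17. 1 guard and 1 prisoner → the island.  (the mainland: 1G 0P; the island: 5G 5P)
18. 1 prisoner ← the mainland.  (the mainland: 1G 1P; the island: 5G 4P)
19. 1 guard and 1 prisoner → the island.  (the mainland: 0G 0P; the island: 6G 5P)

No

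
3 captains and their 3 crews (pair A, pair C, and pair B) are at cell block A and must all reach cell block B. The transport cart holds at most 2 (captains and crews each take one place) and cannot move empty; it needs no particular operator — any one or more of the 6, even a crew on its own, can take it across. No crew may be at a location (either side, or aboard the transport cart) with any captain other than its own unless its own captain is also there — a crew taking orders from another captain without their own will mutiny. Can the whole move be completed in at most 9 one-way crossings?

No

Counting alone: each trip to cell block B takes at most 2 across and each return brings at least 1 back, so after t trips out (and t−1 returns) at most 2t − (t−1) of the 6 are across; that first reaches 6 at t = 5, so at least 9 crossings are needed.
The safety rule pushes this higher. Following every safe sequence of crossings, the most of the 6 that can be at cell block B as the transport cart arrives there on crossing 9 is 5 — never all 6.
So the move cannot be finished within 9 crossings. (The shortest complete plan takes 11:)
1. captain A and crew A cross → cell block B.
2. captain A crosses ← cell block A.
3. crew B and crew C cross → cell block B.
4. crew A crosses ← cell block A.
5. captain B and captain C cross → cell block B.
6. captain C and crew C cross ← cell block A.
7. captain A and captain C cross → cell block B.
8. crew B crosses ← cell block A.
9. crew A and crew C cross → cell block B.
10. captain B crosses ← cell block A.
11. captain B and crew B cross → cell block B.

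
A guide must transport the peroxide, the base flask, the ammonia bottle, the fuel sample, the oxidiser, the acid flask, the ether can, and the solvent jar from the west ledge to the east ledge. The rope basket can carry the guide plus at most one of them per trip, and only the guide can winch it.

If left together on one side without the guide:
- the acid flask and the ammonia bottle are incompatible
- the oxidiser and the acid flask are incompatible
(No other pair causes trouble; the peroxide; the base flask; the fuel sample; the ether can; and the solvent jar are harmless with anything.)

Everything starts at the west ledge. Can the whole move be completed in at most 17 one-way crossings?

Yes — this plan uses 17 crossings (≤ 17):
1. Guide goes to the east ledge with the acid flask.  [the west ledge: the ammonia bottle, the base flask, the ether can, the fuel sample, the oxidiser, the peroxide, the solvent jar | the east ledge: the acid flask]
2. Guide goes back to the west ledge alone.  [the west ledge: the ammonia bottle, the base flask, the ether can, the fuel sample, the oxidiser, the peroxide, the solvent jar | the east ledge: the acid flask]
3. Guide goes to the east ledge with the peroxide.  [the west ledge: the ammonia bottle, the base flask, the ether can, the fuel sample, the oxidiser, the solvent jar | the east ledge: the acid flask, the peroxide]
4. Guide goes back to the west ledge alone.  [the west ledge: the ammonia bottle, the base flask, the ether can, the fuel sample, the oxidiser, the solvent jar | the east ledge: the acid flask, the peroxide]
5. Guide goes to the east ledge with the base flask.  [the west ledge: the ammonia bottle, the ether can, the fuel sample, the oxidiser, the solvent jar | the east ledge: the acid flask, the base flask, the peroxide]
6. Guide goes back to the west ledge alone.  [the west ledge: the ammonia bottle, the ether can, the fuel sample, the oxidiser, the solvent jar | the east ledge: the acid flask, the base flask, the peroxide]
7. Guide goes to the east ledge with the ammonia bottle.  [the west ledge: the ether can, the fuel sample, the oxidiser, the solvent jar | the east ledge: the acid flask, the ammonia bottle, the base flask, the peroxide]
8. Guide goes back to the west ledge with the acid flask.  [the west ledge: the acid flask, the ether can, the fuel sample, the oxidiser, the solvent jar | the east ledge: the ammonia bottle, the base flask, the peroxide]
9. Guide goes to the east ledge with the oxidiser.  [the west ledge: the acid flask, the ether can, the fuel sample, the solvent jar | the east ledge: the ammonia bottle, the base flask, the oxidiser, the peroxide]
10. Guide goes back to the west ledge alone.  [the west ledge: the acid flask, the ether can, the fuel sample, the solvent jar | the east ledge: the ammonia bottle, the base flask, the oxidiser, the peroxide]
11. Guide goes to the east ledge with the fuel sample.  [the west ledge: the acid flask, the ether can, the solvent jar | the east ledge: the ammonia bottle, the base flask, the fuel sample, the oxidiser, the peroxide]
12. Guide goes back to the west ledge alone.  [the west ledge: the acid flask, the ether can, the solvent jar | the east ledge: the ammonia bottle, the base flask, the fuel sample, the oxidiser, the peroxide]
13. Guide goes to the east ledge with the ether can.  [the west ledge: the acid flask, the solvent jar | the east ledge: the ammonia bottle, the base flask, the ether can, the fuel sample, the oxidiser, the peroxide]
14. Guide goes back to the west ledge alone.  [the west ledge: the acid flask, the solvent jar | the east ledge: the ammonia bottle, the base flask, the ether can, the fuel sample, the oxidiser, the peroxide]
15. Guide goes to the east ledge with the solvent jar.  [the west ledge: the acid flask | the east ledge: the ammonia bottle, the base flask, the ether can, the fuel sample, the oxidiser, the peroxide, the solvent jar]
16. Guide goes back to the west ledge alone.  [the west ledge: the acid flask | the east ledge: the ammonia bottle, the base flask, the ether can, the fuel sample, the oxidiser, the peroxide, the solvent jar]
17. Guide goes to the east ledge with the acid flask.  [the west ledge: — | the east ledge: the acid flask, the ammonia bottle, the base flask, the ether can, the fuel sample, the oxidiser, the peroxide, the solvent jar]

Yes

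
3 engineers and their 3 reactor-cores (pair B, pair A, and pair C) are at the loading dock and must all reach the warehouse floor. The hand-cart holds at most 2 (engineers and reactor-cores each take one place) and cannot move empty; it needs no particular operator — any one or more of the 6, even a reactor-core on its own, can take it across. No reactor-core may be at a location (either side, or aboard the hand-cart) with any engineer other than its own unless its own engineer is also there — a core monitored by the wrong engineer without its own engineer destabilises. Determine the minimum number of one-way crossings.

11

Counting alone: each trip to the warehouse floor takes at most 2 across and each return brings at least 1 back, so after t trips out (and t−1 returns) at most 2t − (t−1) of the 6 are across; that first reaches 6 at t = 5, so at least 9 crossings are needed.
The safety rule pushes this higher. Following every safe sequence of crossings, the most of the 6 that can be at the warehouse floor as the hand-cart arrives there on crossing 9 is 5 — never all 6.
So no plan with fewer than 11 crossings exists, and this one achieves 11:
1. engineer B and reactor-core B cross → the warehouse floor.
2. engineer B crosses ← the loading dock.
3. reactor-core A and reactor-core C cross → the warehouse floor.
4. reactor-core B crosses ← the loading dock.
5. engineer A and engineer C cross → the warehouse floor.
6. engineer A and reactor-core A cross ← the loading dock.
7. engineer A and engineer B cross → the warehouse floor.
8. reactor-core C crosses ← the loading dock.
9. reactor-core A and reactor-core B cross → the warehouse floor.
10. engineer C crosses ← the loading dock.
11. engineer C and reactor-core C cross → the warehouse floor.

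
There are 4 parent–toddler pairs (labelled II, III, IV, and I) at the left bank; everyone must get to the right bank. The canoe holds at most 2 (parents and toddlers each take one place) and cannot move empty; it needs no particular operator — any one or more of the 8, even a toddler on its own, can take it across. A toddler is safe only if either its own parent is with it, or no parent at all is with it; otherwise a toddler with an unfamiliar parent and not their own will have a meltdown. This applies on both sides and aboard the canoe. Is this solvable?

Following every safe sequence of crossings from the start, the most of the 8 that can be at the right bank as the canoe arrives there on crossings 1, 3, 5 is 2, 3, 4 respectively; the best ever achieved is 4 of 8.
From crossing 7 on, no configuration arises that was not already reachable earlier: only 44 distinct safe configurations (who is on which side, and where the canoe is) can ever be reached, none of them has everyone across, and every continuation just revisits them. So no valid plan exists.

No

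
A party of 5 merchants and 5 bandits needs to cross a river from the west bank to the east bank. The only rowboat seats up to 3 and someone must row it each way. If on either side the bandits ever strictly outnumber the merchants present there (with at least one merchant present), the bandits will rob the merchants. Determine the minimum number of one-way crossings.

11

Counting alone: each trip to the east bank takes at most 3 across and each return brings at least 1 back, so after t trips out (and t−1 returns) at most 3t − (t−1) of the 10 are across; that first reaches 10 at t = 5, so at least 9 crossings are needed.
The safety rule pushes this higher. Following every safe sequence of crossings, the most of the 10 that can be at the east bank as the rowboat arrives there on crossing 9 is 9 — never all 10.
So no plan with fewer than 11 crossings exists, and this one achieves 11:
1. 2 bandits → the east bank.  (the west bank: 5M 3B; the east bank: 0M 2B)
2. 1 bandit ← the west bank.  (the west bank: 5M 4B; the east bank: 0M 1B)
3. 3 bandits → the east bank.  (the west bank: 5M 1B; the east bank: 0M 4B)
4. 1 bandit ← the west bank.  (the west bank: 5M 2B; the east bank: 0M 3B)
5. 3 merchants → the east bank.  (the west bank: 2M 2B; the east bank: 3M 3B)
6. 1 merchant and 1 bandit ← the west bank.  (the west bank: 3M 3B; the east bank: 2M 2B)
7. 3 merchants → the east bank.  (the west bank: 0M 3B; the east bank: 5M 2B)
8. 1 bandit ← the west bank.  (the west bank: 0M 4B; the east bank: 5M 1B)
9. 2 bandits → the east bank.  (the west bank: 0M 2B; the east bank: 5M 3B)
10. 1 bandit ← the west bank.  (the west bank: 0M 3B; the east bank: 5M 2B)
11. 3 bandits → the east bank.  (the west bank: 0M 0B; the east bank: 5M 5B)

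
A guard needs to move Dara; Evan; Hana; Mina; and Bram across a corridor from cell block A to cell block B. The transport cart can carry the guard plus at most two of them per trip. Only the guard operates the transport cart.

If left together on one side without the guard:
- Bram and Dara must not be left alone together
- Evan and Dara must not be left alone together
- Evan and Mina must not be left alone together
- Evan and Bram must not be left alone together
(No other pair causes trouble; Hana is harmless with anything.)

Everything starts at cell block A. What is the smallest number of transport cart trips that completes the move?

Counting alone: the guard can take at most 2 across per trip to cell block B, so moving all 5 needs at least 3 loaded trips out, with a return between consecutive ones — at least 5 crossings.
The safety rule pushes this higher. Following every safe sequence of crossings, the most of the 5 that can be at cell block B as the transport cart arrives there on crossing 5 is 4 — never all 5.
So no plan with fewer than 7 crossings exists, and this one achieves 7:
1. Guard goes to cell block B with Dara and Evan.  [cell block A: Bram, Hana, Mina | cell block B: Dara, Evan]
2. Guard goes back to cell block A with Dara.  [cell block A: Bram, Dara, Hana, Mina | cell block B: Evan]
3. Guard goes to cell block B with Dara and Hana.  [cell block A: Bram, Mina | cell block B: Dara, Evan, Hana]
4. Guard goes back to cell block A with Dara.  [cell block A: Bram, Dara, Mina | cell block B: Evan, Hana]
5. Guard goes to cell block B with Dara and Mina.  [cell block A: Bram | cell block B: Dara, Evan, Hana, Mina]
6. Guard goes back to cell block A with Evan.  [cell block A: Bram, Evan | cell block B: Dara, Hana, Mina]
7. Guard goes to cell block B with Bram and Evan.  [cell block A: — | cell block B: Bram, Dara, Evan, Hana, Mina]

7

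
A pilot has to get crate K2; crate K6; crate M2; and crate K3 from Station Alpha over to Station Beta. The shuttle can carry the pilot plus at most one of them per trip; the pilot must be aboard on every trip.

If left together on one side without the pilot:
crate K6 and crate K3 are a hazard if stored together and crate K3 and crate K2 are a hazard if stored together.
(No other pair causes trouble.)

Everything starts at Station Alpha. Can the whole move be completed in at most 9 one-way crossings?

Yes

Yes — this plan uses 9 crossings (≤ 9):
1. Pilot goes to Station Beta with crate K3.
2. Pilot goes back to Station Alpha alone.
3. Pilot goes to Station Beta with crate K2.
4. Pilot goes back to Station Alpha with crate K3.
5. Pilot goes to Station Beta with crate K6.
6. Pilot goes back to Station Alpha alone.
7. Pilot goes to Station Beta with crate M2.
8. Pilot goes back to Station Alpha alone.
9. Pilot goes to Station Beta with crate K3.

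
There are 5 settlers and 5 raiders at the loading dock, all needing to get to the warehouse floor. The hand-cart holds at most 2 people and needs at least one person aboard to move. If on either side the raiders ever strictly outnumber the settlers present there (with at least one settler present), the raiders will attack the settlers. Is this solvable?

No

Following every safe sequence of crossings from the start, the most of the 10 that can be at the warehouse floor as the hand-cart arrives there on crossings 1, 3, 5, 7 is 2, 3, 4, 5 respectively; the best ever achieved is 5 of 10.
From crossing 9 on, no configuration arises that was not already reachable earlier: only 13 distinct safe configurations (who is on which side, and where the hand-cart is) can ever be reached, none of them has everyone across, and every continuation just revisits them. They are: 0 settlers + 0 raiders across (hand-cart back at the start); 0 settlers + 1 raider across (hand-cart there); 0 settlers + 1 raider across (hand-cart back at the start); 0 settlers + 2 raiders across (hand-cart there); 0 settlers + 2 raiders across (hand-cart back at the start); 0 settlers + 3 raiders across (hand-cart there); 0 settlers + 3 raiders across (hand-cart back at the start); 0 settlers + 4 raiders across (hand-cart there); 0 settlers + 4 raiders across (hand-cart back at the start); 0 settlers + 5 raiders across (hand-cart there); 1 settler + 1 raider across (hand-cart there); 1 settler + 1 raider across (hand-cart back at the start); 2 settlers + 2 raiders across (hand-cart there). So no valid plan exists.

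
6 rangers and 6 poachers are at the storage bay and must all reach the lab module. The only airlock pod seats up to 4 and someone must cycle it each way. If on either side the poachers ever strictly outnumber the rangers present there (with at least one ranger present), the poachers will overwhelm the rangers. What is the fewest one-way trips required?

9

Counting alone: each trip to the lab module takes at most 4 across and each return brings at least 1 back, so after t trips out (and t−1 returns) at most 4t − (t−1) of the 12 are across; that first reaches 12 at t = 4, so at least 7 crossings are needed.
The safety rule pushes this higher. Following every safe sequence of crossings, the most of the 12 that can be at the lab module as the airlock pod arrives there on crossing 7 is 11 — never all 12.
So no plan with fewer than 9 crossings exists, and this one achieves 9:
1. 2 poachers → the lab module.  (the storage bay: 6R 4P; the lab module: 0R 2P)
2. 1 poacher ← the storage bay.  (the storage bay: 6R 5P; the lab module: 0R 1P)
3. 4 poachers → the lab module.  (the storage bay: 6R 1P; the lab module: 0R 5P)
4. 1 poacher ← the storage bay.  (the storage bay: 6R 2P; the lab module: 0R 4P)
5. 4 rangers → the lab module.  (the storage bay: 2R 2P; the lab module: 4R 4P)
6. 1 ranger and 1 poacher ← the storage bay.  (the storage bay: 3R 3P; the lab module: 3R 3P)
7. 2 rangers and 2 poachers → the lab module.  (the storage bay: 1R 1P; the lab module: 5R 5P)
8. 1 ranger and 1 poacher ← the storage bay.  (the storage bay: 2R 2P; the lab module: 4R 4P)
9. 2 rangers and 2 poachers → the lab module.  (the storage bay: 0R 0P; the lab module: 6R 6P)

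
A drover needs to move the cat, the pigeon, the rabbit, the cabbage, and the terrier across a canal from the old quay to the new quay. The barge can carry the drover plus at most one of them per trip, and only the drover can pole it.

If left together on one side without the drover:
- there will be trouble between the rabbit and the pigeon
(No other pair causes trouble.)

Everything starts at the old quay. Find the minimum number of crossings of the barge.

Counting alone: the drover can take at most 1 across per trip to the new quay, so moving all 5 needs at least 5 loaded trips out, with a return between consecutive ones — at least 9 crossings.
The plan below uses exactly 9 crossings, so it is optimal:
1. Drover goes to the new quay with the pigeon.
2. Drover goes back to the old quay alone.
3. Drover goes to the new quay with the cat.
4. Drover goes back to the old quay alone.
5. Drover goes to the new quay with the cabbage.
6. Drover goes back to the old quay alone.
7. Drover goes to the new quay with the terrier.
8. Drover goes back to the old quay alone.
9. Drover goes to the new quay with the rabbit.

9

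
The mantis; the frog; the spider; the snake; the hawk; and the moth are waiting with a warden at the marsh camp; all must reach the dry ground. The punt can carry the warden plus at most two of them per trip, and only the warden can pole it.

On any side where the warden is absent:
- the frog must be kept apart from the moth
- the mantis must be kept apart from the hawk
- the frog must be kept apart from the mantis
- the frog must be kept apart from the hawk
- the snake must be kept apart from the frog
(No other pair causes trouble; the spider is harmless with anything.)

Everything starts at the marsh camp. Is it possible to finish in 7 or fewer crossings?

Counting alone: the warden can take at most 2 across per trip to the dry ground, so moving all 6 needs at least 3 loaded trips out, with a return between consecutive ones — at least 5 crossings.
The safety rule pushes this higher. Following every safe sequence of crossings, the most of the 6 that can be at the dry ground as the punt arrives there on crossings 5, 7 is 4, 5 respectively — never all 6.
So the move cannot be finished within 7 crossings. (The shortest complete plan takes 9:)
1. Warden goes to the dry ground with the frog and the mantis.  [the marsh camp: the hawk, the moth, the snake, the spider | the dry ground: the frog, the mantis]
2. Warden goes back to the marsh camp with the mantis.  [the marsh camp: the hawk, the mantis, the moth, the snake, the spider | the dry ground: the frog]
3. Warden goes to the dry ground with the mantis and the spider.  [the marsh camp: the hawk, the moth, the snake | the dry ground: the frog, the mantis, the spider]
4. Warden goes back to the marsh camp with the mantis.  [the marsh camp: the hawk, the mantis, the moth, the snake | the dry ground: the frog, the spider]
5. Warden goes to the dry ground with the mantis and the snake.  [the marsh camp: the hawk, the moth | the dry ground: the frog, the mantis, the snake, the spider]
6. Warden goes back to the marsh camp with the frog.  [the marsh camp: the frog, the hawk, the moth | the dry ground: the mantis, the snake, the spider]
7. Warden goes to the dry ground with the frog and the moth.  [the marsh camp: the hawk | the dry ground: the frog, the mantis, the moth, the snake, the spider]
8. Warden goes back to the marsh camp with the frog.  [the marsh camp: the frog, the hawk | the dry ground: the mantis, the moth, the snake, the spider]
9. Warden goes to the dry ground with the frog and the hawk.  [the marsh camp: — | the dry ground: the frog, the hawk, the mantis, the moth, the snake, the spider]

No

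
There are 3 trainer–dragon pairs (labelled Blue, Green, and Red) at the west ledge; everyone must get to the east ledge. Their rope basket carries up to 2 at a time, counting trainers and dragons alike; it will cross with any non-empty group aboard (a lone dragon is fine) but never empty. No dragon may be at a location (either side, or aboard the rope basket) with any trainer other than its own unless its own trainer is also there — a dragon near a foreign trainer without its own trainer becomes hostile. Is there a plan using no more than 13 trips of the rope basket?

Yes — this plan uses 11 crossings (≤ 13):
1. dragon Blue and trainer Blue cross → the east ledge.
2. trainer Blue crosses ← the west ledge.
3. dragon Green and dragon Red cross → the east ledge.
4. dragon Blue crosses ← the west ledge.
5. trainer Green and trainer Red cross → the east ledge.
6. dragon Green and trainer Green cross ← the west ledge.
7. trainer Blue and trainer Green cross → the east ledge.
8. dragon Red crosses ← the west ledge.
9. dragon Blue and dragon Green cross → the east ledge.
10. trainer Red crosses ← the west ledge.
11. dragon Red and trainer Red cross → the east ledge.

Yes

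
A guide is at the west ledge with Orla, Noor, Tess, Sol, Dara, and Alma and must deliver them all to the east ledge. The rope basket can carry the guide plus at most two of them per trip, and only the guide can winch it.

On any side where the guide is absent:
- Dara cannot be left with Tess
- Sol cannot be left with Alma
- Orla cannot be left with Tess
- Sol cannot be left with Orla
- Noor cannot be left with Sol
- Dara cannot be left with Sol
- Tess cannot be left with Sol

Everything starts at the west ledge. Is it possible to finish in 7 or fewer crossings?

No

Counting alone: the guide can take at most 2 across per trip to the east ledge, so moving all 6 needs at least 3 loaded trips out, with a return between consecutive ones — at least 5 crossings.
The safety rule pushes this higher. Following every safe sequence of crossings, the most of the 6 that can be at the east ledge as the rope basket arrives there on crossings 5, 7 is 4, 5 respectively — never all 6.
So the move cannot be finished within 7 crossings. (The shortest complete plan takes 9:)
1. Guide goes to the east ledge with Sol and Tess.
2. Guide goes back to the west ledge with Tess.
3. Guide goes to the east ledge with Dara and Orla.
4. Guide goes back to the west ledge with Sol.
5. Guide goes to the east ledge with Noor and Sol.
6. Guide goes back to the west ledge with Sol.
7. Guide goes to the east ledge with Alma and Tess.
8. Guide goes back to the west ledge with Tess.
9. Guide goes to the east ledge with Sol and Tess.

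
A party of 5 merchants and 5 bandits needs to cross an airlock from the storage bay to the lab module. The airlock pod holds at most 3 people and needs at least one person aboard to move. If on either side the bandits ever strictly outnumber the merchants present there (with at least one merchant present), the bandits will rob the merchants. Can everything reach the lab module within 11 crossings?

Yes

Yes — this plan uses 11 crossings (≤ 11):
1. 2 bandits → the lab module.  (the storage bay: 5M 3B; the lab module: 0M 2B)
2. 1 bandit ← the storage bay.  (the storage bay: 5M 4B; the lab module: 0M 1B)
3. 3 bandits → the lab module.  (the storage bay: 5M 1B; the lab module: 0M 4B)
4. 1 bandit ← the storage bay.  (the storage bay: 5M 2B; the lab module: 0M 3B)
5. 3 merchants → the lab module.  (the storage bay: 2M 2B; the lab module: 3M 3B)
6. 1 merchant and 1 bandit ← the storage bay.  (the storage bay: 3M 3B; the lab module: 2M 2B)
7. 3 merchants → the lab module.  (the storage bay: 0M 3B; the lab module: 5M 2B)
8. 1 bandit ← the storage bay.  (the storage bay: 0M 4B; the lab module: 5M 1B)
9. 2 bandits → the lab module.  (the storage bay: 0M 2B; the lab module: 5M 3B)
10. 1 bandit ← the storage bay.  (the storage bay: 0M 3B; the lab module: 5M 2B)
11. 3 bandits → the lab module.  (the storage bay: 0M 0B; the lab module: 5M 5B)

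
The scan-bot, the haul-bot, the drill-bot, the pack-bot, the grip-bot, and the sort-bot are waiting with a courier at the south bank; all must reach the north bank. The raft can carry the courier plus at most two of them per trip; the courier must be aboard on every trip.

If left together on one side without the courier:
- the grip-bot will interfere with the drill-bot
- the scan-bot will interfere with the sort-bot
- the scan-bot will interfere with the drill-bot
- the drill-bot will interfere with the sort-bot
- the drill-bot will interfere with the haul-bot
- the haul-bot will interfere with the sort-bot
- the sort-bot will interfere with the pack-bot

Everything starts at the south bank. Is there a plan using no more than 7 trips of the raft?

No

Counting alone: the courier can take at most 2 across per trip to the north bank, so moving all 6 needs at least 3 loaded trips out, with a return between consecutive ones — at least 5 crossings.
The safety rule pushes this higher. Following every safe sequence of crossings, the most of the 6 that can be at the north bank as the raft arrives there on crossings 5, 7 is 4, 5 respectively — never all 6.
So the move cannot be finished within 7 crossings. (The shortest complete plan takes 9:)
1. Courier goes to the north bank with the drill-bot and the sort-bot.
2. Courier goes back to the south bank with the drill-bot.
3. Courier goes to the north bank with the drill-bot and the pack-bot.
4. Courier goes back to the south bank with the sort-bot.
5. Courier goes to the north bank with the haul-bot and the scan-bot.
6. Courier goes back to the south bank with the drill-bot.
7. Courier goes to the north bank with the drill-bot and the grip-bot.
8. Courier goes back to the south bank with the drill-bot.
9. Courier goes to the north bank with the drill-bot and the sort-bot.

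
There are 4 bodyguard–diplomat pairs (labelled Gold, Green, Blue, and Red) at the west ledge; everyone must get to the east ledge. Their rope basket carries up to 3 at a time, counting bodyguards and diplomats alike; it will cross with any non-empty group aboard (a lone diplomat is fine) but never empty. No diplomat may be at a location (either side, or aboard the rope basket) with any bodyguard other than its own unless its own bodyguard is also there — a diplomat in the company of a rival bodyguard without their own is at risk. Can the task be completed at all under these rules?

Yes

1. bodyguard Gold and diplomat Gold cross → the east ledge.
2. bodyguard Gold crosses ← the west ledge.
3. bodyguard Gold, bodyguard Green, and diplomat Green cross → the east ledge.
4. bodyguard Gold and diplomat Gold cross ← the west ledge.
5. bodyguard Blue, bodyguard Gold, and bodyguard Red cross → the east ledge.
6. diplomat Green crosses ← the west ledge.
7. diplomat Gold and diplomat Green cross → the east ledge.
8. diplomat Gold crosses ← the west ledge.
9. diplomat Blue, diplomat Gold, and diplomat Red cross → the east ledge.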